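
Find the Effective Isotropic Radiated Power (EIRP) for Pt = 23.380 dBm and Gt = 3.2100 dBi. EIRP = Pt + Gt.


EIRP = Pt + Gt = 23.380 + 3.2100 = 26.59 dBm

26.59 dBm


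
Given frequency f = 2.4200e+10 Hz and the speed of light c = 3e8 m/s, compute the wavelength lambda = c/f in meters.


lambda = c / f = 3.0000e+08 / 2.4200e+10 = 0.01240 m

0.01240 m


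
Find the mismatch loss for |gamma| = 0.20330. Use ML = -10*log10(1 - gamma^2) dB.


ML = -10 * log10(1 - 0.20330^2) = -10 * log10(0.95866911) = 0.1833 dB

0.1833 dB


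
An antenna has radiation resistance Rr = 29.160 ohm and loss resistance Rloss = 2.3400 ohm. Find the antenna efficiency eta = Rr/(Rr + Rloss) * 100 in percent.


eta = 29.160 / (29.160 + 2.3400) * 100 = 92.57%

92.57%


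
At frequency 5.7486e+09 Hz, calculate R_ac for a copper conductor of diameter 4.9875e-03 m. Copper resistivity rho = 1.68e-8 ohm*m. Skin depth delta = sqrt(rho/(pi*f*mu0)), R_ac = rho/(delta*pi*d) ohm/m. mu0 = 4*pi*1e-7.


delta = sqrt(1.68e-8 / (pi * 5.7486e+09 * 4*pi*1e-7)) = 8.603868e-07 m
R_ac = 1.68e-8 / (8.603868e-07 * pi * 4.9875e-03) = 1.246 ohm/m

1.246 ohm/m


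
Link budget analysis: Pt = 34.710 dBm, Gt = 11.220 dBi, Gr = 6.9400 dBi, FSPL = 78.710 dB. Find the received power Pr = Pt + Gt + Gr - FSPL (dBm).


Pr = 34.710 + 11.220 + 6.9400 - 78.710 = -25.84 dBm

-25.84 dBm


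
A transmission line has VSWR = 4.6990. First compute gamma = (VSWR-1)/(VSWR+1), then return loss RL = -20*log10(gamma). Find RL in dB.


gamma = (4.6990 - 1) / (4.6990 + 1) = 0.6490612
RL = -20 * log10(0.6490612) = 3.754 dB

3.754 dB


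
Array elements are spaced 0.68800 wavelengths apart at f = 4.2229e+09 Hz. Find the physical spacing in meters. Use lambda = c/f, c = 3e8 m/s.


lambda = c / f = 3.0000e+08 / 4.2229e+09 = 0.07104123 m
d = 0.68800 * 0.07104123 = 0.04888 m

0.04888 m


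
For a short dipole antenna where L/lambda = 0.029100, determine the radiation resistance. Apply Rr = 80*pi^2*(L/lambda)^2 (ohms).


Rr = 80 * pi^2 * (0.029100)^2 = 80 * 9.869604 * 8.468100e-04 = 0.6686 ohm

0.6686 ohm


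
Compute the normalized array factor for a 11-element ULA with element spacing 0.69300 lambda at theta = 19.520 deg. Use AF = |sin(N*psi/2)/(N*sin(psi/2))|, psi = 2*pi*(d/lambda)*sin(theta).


psi = 2*pi*0.69300*sin(19.520 deg) = 1.454910 rad
AF = |sin(11*1.454910/2) / (11*sin(1.454910/2))| = 0.1352

0.1352


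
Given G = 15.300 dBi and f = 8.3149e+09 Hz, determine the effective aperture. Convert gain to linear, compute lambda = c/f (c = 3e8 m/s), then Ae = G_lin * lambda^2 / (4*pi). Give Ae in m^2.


lambda = c / f = 3.0000e+08 / 8.3149e+09 = 0.03607981 m
G_linear = 10^(15.300/10) = 33.88442
Ae = G_linear * lambda^2 / (4*pi) = 33.88442 * 0.03607981^2 / (4*pi) = 3.510e-03 m^2

3.510e-03 m^2


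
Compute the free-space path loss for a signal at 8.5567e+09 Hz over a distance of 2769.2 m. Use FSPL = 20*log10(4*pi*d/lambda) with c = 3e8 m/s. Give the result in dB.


lambda = c / f = 3.0000e+08 / 8.5567e+09 = 0.03506025 m
FSPL = 20 * log10(4*pi*2769.2/0.03506025) = 119.9 dB

119.9 dB


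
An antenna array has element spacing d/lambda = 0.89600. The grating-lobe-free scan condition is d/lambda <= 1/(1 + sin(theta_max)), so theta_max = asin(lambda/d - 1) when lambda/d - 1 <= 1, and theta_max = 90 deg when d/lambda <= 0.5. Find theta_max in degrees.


lambda/d - 1 = 1/0.89600 - 1 = 0.1160714
theta_max = asin(0.1160714) = 6.665 deg

6.665 deg


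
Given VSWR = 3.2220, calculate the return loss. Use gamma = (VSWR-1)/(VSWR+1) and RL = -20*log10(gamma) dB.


gamma = (3.2220 - 1) / (3.2220 + 1) = 0.5262909
RL = -20 * log10(0.5262909) = 5.575 dB

5.575 dB


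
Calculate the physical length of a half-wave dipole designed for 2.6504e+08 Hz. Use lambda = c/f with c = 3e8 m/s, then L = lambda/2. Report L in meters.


lambda = c / f = 3.0000e+08 / 2.6504e+08 = 1.131905 m
L = lambda / 2 = 1.131905 / 2 = 0.5660 m

0.5660 m


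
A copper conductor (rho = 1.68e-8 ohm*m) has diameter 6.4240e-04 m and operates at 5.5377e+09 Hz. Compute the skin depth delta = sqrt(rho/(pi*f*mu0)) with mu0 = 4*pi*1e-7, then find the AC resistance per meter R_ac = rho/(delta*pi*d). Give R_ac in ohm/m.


delta = sqrt(1.68e-8 / (pi * 5.5377e+09 * 4*pi*1e-7)) = 8.766173e-07 m
R_ac = 1.68e-8 / (8.766173e-07 * pi * 6.4240e-04) = 9.496 ohm/m

9.496 ohm/m


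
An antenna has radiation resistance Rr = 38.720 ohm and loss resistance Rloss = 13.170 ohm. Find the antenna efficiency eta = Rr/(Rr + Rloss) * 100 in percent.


eta = 38.720 / (38.720 + 13.170) * 100 = 74.62%

74.62%


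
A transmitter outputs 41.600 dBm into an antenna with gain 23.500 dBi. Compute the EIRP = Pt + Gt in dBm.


EIRP = Pt + Gt = 41.600 + 23.500 = 65.10 dBm

65.10 dBm


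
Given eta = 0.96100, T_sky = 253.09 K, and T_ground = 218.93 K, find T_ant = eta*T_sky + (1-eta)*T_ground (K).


T_ant = 0.96100 * 253.09 + (1 - 0.96100) * 218.93 = 251.8 K

251.8 K


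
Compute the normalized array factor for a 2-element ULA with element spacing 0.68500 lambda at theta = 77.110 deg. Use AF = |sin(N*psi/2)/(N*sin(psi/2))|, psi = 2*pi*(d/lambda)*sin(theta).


psi = 2*pi*0.68500*sin(77.110 deg) = 4.195522 rad
AF = |sin(2*4.195522/2) / (2*sin(4.195522/2))| = 0.5029

0.5029


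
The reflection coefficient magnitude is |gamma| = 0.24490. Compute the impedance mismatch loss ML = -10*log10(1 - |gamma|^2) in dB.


ML = -10 * log10(1 - 0.24490^2) = -10 * log10(0.94002399) = 0.2686 dB

0.2686 dB


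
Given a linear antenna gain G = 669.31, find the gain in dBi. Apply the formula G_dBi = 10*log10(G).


G_dBi = 10 * log10(669.31) = 28.26 dBi

28.26 dBi


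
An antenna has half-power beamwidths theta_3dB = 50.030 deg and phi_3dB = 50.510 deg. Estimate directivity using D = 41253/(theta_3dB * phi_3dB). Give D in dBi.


D_linear = 41253 / (50.030 * 50.510) = 16.32479
D_dBi = 10 * log10(16.32479) = 12.13 dBi

12.13 dBi


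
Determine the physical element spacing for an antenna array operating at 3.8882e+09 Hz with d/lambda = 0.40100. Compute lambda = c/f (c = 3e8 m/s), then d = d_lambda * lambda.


lambda = c / f = 3.0000e+08 / 3.8882e+09 = 0.07715652 m
d = 0.40100 * 0.07715652 = 0.03094 m

0.03094 m


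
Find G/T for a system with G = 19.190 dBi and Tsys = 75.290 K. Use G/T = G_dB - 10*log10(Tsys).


G/T = 19.190 - 10*log10(75.290) = 19.190 - 18.76737 = 0.4226 dB/K

0.4226 dB/K


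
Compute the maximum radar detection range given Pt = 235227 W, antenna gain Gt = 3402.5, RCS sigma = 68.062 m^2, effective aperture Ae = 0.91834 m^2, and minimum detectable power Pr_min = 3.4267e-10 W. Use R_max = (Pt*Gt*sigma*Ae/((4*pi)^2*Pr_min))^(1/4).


R^4 = 235227*3402.5*68.062*0.91834 / ((4*pi)^2 * 3.4267e-10) = 9.244804e+17
R_max = 9.244804e+17^0.25 = 31008 m

31008 m


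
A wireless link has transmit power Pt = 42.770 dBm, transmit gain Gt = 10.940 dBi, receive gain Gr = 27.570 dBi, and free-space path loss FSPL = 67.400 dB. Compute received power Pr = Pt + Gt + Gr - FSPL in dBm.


Pr = 42.770 + 10.940 + 27.570 - 67.400 = 13.88 dBm

13.88 dBm


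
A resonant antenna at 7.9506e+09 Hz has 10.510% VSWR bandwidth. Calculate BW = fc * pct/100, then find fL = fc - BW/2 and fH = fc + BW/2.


BW = 7.9506e+09 * 10.510/100 = 8.356081e+08 Hz
fL = 7.9506e+09 - 8.356081e+08/2 = 7.533e+09 Hz
fH = 7.9506e+09 + 8.356081e+08/2 = 8.368e+09 Hz

BW=8.356e+08 Hz, fL=7.533e+09 Hz, fH=8.368e+09 Hz


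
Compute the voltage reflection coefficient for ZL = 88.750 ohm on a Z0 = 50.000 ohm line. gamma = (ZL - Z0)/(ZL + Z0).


gamma = (88.750 - 50.000) / (88.750 + 50.000) = 0.2793

0.2793


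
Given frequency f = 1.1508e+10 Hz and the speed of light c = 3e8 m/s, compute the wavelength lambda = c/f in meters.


lambda = c / f = 3.0000e+08 / 1.1508e+10 = 0.02607 m

0.02607 m


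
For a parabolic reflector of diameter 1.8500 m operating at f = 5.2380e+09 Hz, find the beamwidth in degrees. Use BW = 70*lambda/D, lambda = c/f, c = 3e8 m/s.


lambda = c / f = 3.0000e+08 / 5.2380e+09 = 0.05727377 m
BW = 70 * 0.05727377 / 1.8500 = 2.167 deg

2.167 deg


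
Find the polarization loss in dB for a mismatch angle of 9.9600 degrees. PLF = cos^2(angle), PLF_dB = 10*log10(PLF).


PLF_linear = cos^2(9.9600 deg) = 0.9700846
PLF_dB = 10 * log10(0.9700846) = -0.1319 dB

-0.1319 dB


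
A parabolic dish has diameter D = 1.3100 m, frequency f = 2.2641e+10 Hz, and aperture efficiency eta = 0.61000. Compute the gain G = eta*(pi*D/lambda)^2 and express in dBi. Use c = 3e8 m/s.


lambda = c / f = 3.0000e+08 / 2.2641e+10 = 0.01325030 m
G_linear = 0.61000 * (pi * 1.3100 / 0.01325030)^2 = 58846.52
G_dBi = 10 * log10(58846.52) = 47.70 dBi

47.70 dBi


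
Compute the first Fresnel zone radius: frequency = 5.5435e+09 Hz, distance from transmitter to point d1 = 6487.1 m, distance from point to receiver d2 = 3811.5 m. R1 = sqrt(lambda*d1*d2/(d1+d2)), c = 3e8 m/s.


lambda = c / f = 3.0000e+08 / 5.5435e+09 = 0.05411743 m
R1 = sqrt(0.05411743 * 6487.1 * 3811.5 / (6487.1 + 3811.5)) = 11.40 m

11.40 m


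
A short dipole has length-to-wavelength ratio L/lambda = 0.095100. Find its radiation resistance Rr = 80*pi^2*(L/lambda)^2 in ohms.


Rr = 80 * pi^2 * (0.095100)^2 = 80 * 9.869604 * 9.044010e-03 = 7.141 ohm

7.141 ohm


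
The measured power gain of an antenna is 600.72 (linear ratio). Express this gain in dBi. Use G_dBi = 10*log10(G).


G_dBi = 10 * log10(600.72) = 27.79 dBi

27.79 dBi


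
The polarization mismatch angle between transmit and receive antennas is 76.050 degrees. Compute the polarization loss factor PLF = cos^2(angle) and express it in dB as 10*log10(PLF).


PLF_linear = cos^2(76.050 deg) = 0.05811718
PLF_dB = 10 * log10(0.05811718) = -12.36 dB

-12.36 dB


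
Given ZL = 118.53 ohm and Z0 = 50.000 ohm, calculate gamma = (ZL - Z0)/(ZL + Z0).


gamma = (118.53 - 50.000) / (118.53 + 50.000) = 0.4066

0.4066


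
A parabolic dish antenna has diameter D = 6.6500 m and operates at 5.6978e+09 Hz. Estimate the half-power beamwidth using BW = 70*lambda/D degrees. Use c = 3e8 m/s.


lambda = c / f = 3.0000e+08 / 5.6978e+09 = 0.05265190 m
BW = 70 * 0.05265190 / 6.6500 = 0.5542 deg

0.5542 deg


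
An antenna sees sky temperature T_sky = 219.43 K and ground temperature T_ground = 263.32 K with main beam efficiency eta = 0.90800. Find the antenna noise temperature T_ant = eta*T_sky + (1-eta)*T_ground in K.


T_ant = 0.90800 * 219.43 + (1 - 0.90800) * 263.32 = 223.5 K

223.5 K


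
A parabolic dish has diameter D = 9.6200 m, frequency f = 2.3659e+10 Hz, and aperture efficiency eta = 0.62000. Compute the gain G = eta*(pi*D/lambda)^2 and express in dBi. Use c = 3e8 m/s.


lambda = c / f = 3.0000e+08 / 2.3659e+10 = 0.01268016 m
G_linear = 0.62000 * (pi * 9.6200 / 0.01268016)^2 = 3.522022e+06
G_dBi = 10 * log10(3.522022e+06) = 65.47 dBi

65.47 dBi


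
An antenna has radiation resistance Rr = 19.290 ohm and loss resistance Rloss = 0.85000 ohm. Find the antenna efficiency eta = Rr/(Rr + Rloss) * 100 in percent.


eta = 19.290 / (19.290 + 0.85000) * 100 = 95.78%

95.78%


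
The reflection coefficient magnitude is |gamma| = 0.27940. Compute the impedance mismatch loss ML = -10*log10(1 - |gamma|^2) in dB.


ML = -10 * log10(1 - 0.27940^2) = -10 * log10(0.92193564) = 0.3530 dB

0.3530 dB


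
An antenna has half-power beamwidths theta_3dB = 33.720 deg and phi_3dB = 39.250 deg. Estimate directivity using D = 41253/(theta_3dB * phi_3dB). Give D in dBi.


D_linear = 41253 / (33.720 * 39.250) = 31.16939
D_dBi = 10 * log10(31.16939) = 14.94 dBi

14.94 dBi


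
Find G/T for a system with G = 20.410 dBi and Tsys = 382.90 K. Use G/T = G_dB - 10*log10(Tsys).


G/T = 20.410 - 10*log10(382.90) = 20.410 - 25.83085 = -5.421 dB/K

-5.421 dB/K


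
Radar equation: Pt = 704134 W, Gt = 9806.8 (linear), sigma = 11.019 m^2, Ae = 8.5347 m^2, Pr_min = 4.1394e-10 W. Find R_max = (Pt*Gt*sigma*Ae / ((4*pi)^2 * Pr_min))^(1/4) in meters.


R^4 = 704134*9806.8*11.019*8.5347 / ((4*pi)^2 * 4.1394e-10) = 9.934727e+18
R_max = 9.934727e+18^0.25 = 56142 m

56142 m


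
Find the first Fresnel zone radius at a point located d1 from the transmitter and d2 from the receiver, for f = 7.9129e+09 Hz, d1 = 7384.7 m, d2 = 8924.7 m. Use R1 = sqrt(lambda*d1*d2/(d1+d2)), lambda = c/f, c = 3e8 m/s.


lambda = c / f = 3.0000e+08 / 7.9129e+09 = 0.03791278 m
R1 = sqrt(0.03791278 * 7384.7 * 8924.7 / (7384.7 + 8924.7)) = 12.38 m

12.38 m


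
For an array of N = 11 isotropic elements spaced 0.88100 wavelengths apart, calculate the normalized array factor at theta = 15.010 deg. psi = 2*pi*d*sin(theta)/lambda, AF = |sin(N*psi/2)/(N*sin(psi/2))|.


psi = 2*pi*0.88100*sin(15.010 deg) = 1.433622 rad
AF = |sin(11*1.433622/2) / (11*sin(1.433622/2))| = 0.1383

0.1383


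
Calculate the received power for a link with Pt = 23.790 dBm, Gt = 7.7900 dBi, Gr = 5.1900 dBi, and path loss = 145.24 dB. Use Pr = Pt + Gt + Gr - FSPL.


Pr = 23.790 + 7.7900 + 5.1900 - 145.24 = -108.47 dBm

-108.47 dBm


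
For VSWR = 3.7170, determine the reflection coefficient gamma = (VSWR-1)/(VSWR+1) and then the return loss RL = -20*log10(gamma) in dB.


gamma = (3.7170 - 1) / (3.7170 + 1) = 0.5760017
RL = -20 * log10(0.5760017) = 4.792 dB

4.792 dB


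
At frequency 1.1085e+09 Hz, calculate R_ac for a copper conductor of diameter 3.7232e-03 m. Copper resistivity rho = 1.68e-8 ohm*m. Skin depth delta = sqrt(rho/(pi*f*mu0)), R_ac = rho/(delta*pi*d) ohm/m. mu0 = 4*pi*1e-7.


delta = sqrt(1.68e-8 / (pi * 1.1085e+09 * 4*pi*1e-7)) = 1.959327e-06 m
R_ac = 1.68e-8 / (1.959327e-06 * pi * 3.7232e-03) = 0.7331 ohm/m

0.7331 ohm/m


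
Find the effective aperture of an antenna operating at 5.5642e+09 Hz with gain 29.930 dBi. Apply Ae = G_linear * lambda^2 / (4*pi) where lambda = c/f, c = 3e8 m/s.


lambda = c / f = 3.0000e+08 / 5.5642e+09 = 0.05391611 m
G_linear = 10^(29.930/10) = 984.0111
Ae = G_linear * lambda^2 / (4*pi) = 984.0111 * 0.05391611^2 / (4*pi) = 0.2276 m^2

0.2276 m^2


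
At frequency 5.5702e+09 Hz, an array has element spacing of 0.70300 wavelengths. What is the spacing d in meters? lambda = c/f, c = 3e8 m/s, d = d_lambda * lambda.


lambda = c / f = 3.0000e+08 / 5.5702e+09 = 0.05385803 m
d = 0.70300 * 0.05385803 = 0.03786 m

0.03786 m


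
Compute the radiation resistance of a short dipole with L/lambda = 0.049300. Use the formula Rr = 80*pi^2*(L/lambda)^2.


Rr = 80 * pi^2 * (0.049300)^2 = 80 * 9.869604 * 2.430490e-03 = 1.919 ohm

1.919 ohm


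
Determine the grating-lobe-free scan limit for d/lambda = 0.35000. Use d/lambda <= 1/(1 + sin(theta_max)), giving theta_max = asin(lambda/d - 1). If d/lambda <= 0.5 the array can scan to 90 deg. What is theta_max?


lambda/d - 1 = 1/0.35000 - 1 = 1.857143 >= 1
d/lambda <= 0.5, so the array can scan to endfire without grating lobes: theta_max = 90 deg

90 deg


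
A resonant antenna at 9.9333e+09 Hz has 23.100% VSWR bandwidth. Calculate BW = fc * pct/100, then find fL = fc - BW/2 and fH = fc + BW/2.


BW = 9.9333e+09 * 23.100/100 = 2.294592e+09 Hz
fL = 9.9333e+09 - 2.294592e+09/2 = 8.786e+09 Hz
fH = 9.9333e+09 + 2.294592e+09/2 = 1.108e+10 Hz

BW=2.295e+09 Hz, fL=8.786e+09 Hz, fH=1.108e+10 Hz


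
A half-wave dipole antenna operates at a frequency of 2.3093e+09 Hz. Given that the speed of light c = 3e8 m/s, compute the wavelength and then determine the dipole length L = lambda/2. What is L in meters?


lambda = c / f = 3.0000e+08 / 2.3093e+09 = 0.1299095 m
L = lambda / 2 = 0.1299095 / 2 = 0.06495 m

0.06495 m


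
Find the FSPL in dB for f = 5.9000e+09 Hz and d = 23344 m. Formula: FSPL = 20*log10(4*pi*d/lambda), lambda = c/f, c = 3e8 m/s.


lambda = c / f = 3.0000e+08 / 5.9000e+09 = 0.05084746 m
FSPL = 20 * log10(4*pi*23344/0.05084746) = 135.2 dB

135.2 dB


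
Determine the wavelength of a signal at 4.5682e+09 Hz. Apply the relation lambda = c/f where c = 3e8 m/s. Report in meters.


lambda = c / f = 3.0000e+08 / 4.5682e+09 = 0.06567 m

0.06567 m


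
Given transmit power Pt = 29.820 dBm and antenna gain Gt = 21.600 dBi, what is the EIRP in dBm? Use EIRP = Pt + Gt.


EIRP = Pt + Gt = 29.820 + 21.600 = 51.42 dBm

51.42 dBm


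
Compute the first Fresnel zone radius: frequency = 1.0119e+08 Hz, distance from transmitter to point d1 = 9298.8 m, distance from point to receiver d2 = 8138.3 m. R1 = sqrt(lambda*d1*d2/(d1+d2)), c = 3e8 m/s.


lambda = c / f = 3.0000e+08 / 1.0119e+08 = 2.964720 m
R1 = sqrt(2.964720 * 9298.8 * 8138.3 / (9298.8 + 8138.3)) = 113.4 m

113.4 m


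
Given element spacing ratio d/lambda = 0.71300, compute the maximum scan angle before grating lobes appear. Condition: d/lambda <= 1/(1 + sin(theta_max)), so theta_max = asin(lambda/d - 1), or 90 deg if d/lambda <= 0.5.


lambda/d - 1 = 1/0.71300 - 1 = 0.4025245
theta_max = asin(0.4025245) = 23.74 deg

23.74 deg


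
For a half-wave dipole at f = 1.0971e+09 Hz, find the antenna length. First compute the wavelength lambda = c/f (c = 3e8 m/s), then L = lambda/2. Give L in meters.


lambda = c / f = 3.0000e+08 / 1.0971e+09 = 0.2734482 m
L = lambda / 2 = 0.2734482 / 2 = 0.1367 m

0.1367 m


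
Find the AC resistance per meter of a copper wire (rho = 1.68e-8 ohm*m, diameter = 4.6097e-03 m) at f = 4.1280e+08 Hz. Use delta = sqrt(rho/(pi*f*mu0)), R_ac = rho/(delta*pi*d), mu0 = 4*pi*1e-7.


delta = sqrt(1.68e-8 / (pi * 4.1280e+08 * 4*pi*1e-7)) = 3.210738e-06 m
R_ac = 1.68e-8 / (3.210738e-06 * pi * 4.6097e-03) = 0.3613 ohm/m

0.3613 ohm/m


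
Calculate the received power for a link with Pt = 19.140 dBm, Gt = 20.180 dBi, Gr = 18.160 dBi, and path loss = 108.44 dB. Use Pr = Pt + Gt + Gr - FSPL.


Pr = 19.140 + 20.180 + 18.160 - 108.44 = -50.96 dBm

-50.96 dBm


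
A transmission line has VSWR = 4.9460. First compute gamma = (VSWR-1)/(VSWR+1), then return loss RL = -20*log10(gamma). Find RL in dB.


gamma = (4.9460 - 1) / (4.9460 + 1) = 0.6636394
RL = -20 * log10(0.6636394) = 3.561 dB

3.561 dB


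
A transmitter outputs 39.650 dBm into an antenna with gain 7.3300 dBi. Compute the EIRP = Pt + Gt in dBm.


EIRP = Pt + Gt = 39.650 + 7.3300 = 46.98 dBm

46.98 dBm


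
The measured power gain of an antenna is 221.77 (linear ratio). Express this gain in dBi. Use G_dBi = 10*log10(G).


G_dBi = 10 * log10(221.77) = 23.46 dBi

23.46 dBi


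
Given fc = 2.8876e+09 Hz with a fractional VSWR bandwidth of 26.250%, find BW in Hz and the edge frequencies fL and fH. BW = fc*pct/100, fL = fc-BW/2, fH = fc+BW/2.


BW = 2.8876e+09 * 26.250/100 = 7.579950e+08 Hz
fL = 2.8876e+09 - 7.579950e+08/2 = 2.509e+09 Hz
fH = 2.8876e+09 + 7.579950e+08/2 = 3.267e+09 Hz

BW=7.580e+08 Hz, fL=2.509e+09 Hz, fH=3.267e+09 Hz


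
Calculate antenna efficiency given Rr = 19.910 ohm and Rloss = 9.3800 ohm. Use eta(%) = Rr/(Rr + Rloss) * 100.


eta = 19.910 / (19.910 + 9.3800) * 100 = 67.98%

67.98%


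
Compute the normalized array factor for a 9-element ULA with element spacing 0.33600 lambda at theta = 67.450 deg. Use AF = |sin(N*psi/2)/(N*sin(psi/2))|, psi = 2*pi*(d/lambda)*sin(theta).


psi = 2*pi*0.33600*sin(67.450 deg) = 1.949743 rad
AF = |sin(9*1.949743/2) / (9*sin(1.949743/2))| = 0.08135

0.08135


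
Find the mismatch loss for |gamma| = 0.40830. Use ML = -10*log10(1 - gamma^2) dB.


ML = -10 * log10(1 - 0.40830^2) = -10 * log10(0.83329111) = 0.7920 dB

0.7920 dB


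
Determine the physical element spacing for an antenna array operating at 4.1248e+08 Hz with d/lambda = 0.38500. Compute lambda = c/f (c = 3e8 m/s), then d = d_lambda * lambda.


lambda = c / f = 3.0000e+08 / 4.1248e+08 = 0.7273080 m
d = 0.38500 * 0.7273080 = 0.2800 m

0.2800 m


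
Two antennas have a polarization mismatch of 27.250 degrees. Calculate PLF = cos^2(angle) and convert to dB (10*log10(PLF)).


PLF_linear = cos^2(27.250 deg) = 0.7903515
PLF_dB = 10 * log10(0.7903515) = -1.022 dB

-1.022 dB


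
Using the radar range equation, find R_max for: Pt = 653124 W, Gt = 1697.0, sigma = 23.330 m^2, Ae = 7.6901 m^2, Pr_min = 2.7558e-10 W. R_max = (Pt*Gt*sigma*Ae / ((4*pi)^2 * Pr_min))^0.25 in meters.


R^4 = 653124*1697.0*23.330*7.6901 / ((4*pi)^2 * 2.7558e-10) = 4.569375e+18
R_max = 4.569375e+18^0.25 = 46234 m

46234 m


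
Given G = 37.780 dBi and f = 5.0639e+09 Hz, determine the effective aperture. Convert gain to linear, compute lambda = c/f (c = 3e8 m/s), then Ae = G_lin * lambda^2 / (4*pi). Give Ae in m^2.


lambda = c / f = 3.0000e+08 / 5.0639e+09 = 0.05924288 m
G_linear = 10^(37.780/10) = 5997.911
Ae = G_linear * lambda^2 / (4*pi) = 5997.911 * 0.05924288^2 / (4*pi) = 1.675 m^2

1.675 m^2


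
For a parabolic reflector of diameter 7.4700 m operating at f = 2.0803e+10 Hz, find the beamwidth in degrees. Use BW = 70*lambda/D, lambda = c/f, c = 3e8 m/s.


lambda = c / f = 3.0000e+08 / 2.0803e+10 = 0.01442100 m
BW = 70 * 0.01442100 / 7.4700 = 0.1351 deg

0.1351 deg


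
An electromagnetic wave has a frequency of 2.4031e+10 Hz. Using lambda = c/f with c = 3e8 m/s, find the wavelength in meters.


lambda = c / f = 3.0000e+08 / 2.4031e+10 = 0.01248 m

0.01248 m


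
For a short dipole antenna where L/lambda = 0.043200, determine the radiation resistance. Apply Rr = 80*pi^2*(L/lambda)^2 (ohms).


Rr = 80 * pi^2 * (0.043200)^2 = 80 * 9.869604 * 1.866240e-03 = 1.474 ohm

1.474 ohm


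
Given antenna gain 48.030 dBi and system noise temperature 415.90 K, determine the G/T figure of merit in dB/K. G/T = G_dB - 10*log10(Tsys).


G/T = 48.030 - 10*log10(415.90) = 48.030 - 26.18989 = 21.84 dB/K

21.84 dB/K


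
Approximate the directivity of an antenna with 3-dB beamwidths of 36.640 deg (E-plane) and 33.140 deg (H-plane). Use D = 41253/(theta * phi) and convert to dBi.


D_linear = 41253 / (36.640 * 33.140) = 33.97407
D_dBi = 10 * log10(33.97407) = 15.31 dBi

15.31 dBi


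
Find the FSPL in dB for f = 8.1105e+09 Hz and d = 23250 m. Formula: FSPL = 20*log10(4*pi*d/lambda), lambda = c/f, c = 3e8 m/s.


lambda = c / f = 3.0000e+08 / 8.1105e+09 = 0.03698909 m
FSPL = 20 * log10(4*pi*23250/0.03698909) = 138.0 dB

138.0 dB


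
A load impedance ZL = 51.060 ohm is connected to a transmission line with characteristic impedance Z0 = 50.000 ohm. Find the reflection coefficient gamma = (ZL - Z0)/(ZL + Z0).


gamma = (51.060 - 50.000) / (51.060 + 50.000) = 0.01049

0.01049


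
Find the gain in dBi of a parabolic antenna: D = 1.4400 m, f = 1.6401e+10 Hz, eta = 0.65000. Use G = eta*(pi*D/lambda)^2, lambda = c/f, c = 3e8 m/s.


lambda = c / f = 3.0000e+08 / 1.6401e+10 = 0.01829157 m
G_linear = 0.65000 * (pi * 1.4400 / 0.01829157)^2 = 39759.06
G_dBi = 10 * log10(39759.06) = 45.99 dBi

45.99 dBi


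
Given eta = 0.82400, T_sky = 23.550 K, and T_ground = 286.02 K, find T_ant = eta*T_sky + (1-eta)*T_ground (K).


T_ant = 0.82400 * 23.550 + (1 - 0.82400) * 286.02 = 69.74 K

69.74 K


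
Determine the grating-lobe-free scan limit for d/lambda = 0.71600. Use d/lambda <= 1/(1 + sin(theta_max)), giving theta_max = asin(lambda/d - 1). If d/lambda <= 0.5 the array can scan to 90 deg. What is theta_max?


lambda/d - 1 = 1/0.71600 - 1 = 0.3966480
theta_max = asin(0.3966480) = 23.37 deg

23.37 deg


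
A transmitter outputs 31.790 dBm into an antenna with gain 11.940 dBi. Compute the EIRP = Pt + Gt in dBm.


EIRP = Pt + Gt = 31.790 + 11.940 = 43.73 dBm

43.73 dBm


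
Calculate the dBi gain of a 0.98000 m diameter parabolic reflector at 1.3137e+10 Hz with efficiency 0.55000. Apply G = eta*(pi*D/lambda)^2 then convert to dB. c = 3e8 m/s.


lambda = c / f = 3.0000e+08 / 1.3137e+10 = 0.02283626 m
G_linear = 0.55000 * (pi * 0.98000 / 0.02283626)^2 = 9996.883
G_dBi = 10 * log10(9996.883) = 40.00 dBi

40.00 dBi


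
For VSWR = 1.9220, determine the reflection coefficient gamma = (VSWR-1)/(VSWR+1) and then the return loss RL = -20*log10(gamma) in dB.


gamma = (1.9220 - 1) / (1.9220 + 1) = 0.3155373
RL = -20 * log10(0.3155373) = 10.02 dB

10.02 dB


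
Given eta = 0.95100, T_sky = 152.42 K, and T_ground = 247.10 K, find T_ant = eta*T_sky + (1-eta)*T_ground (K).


T_ant = 0.95100 * 152.42 + (1 - 0.95100) * 247.10 = 157.1 K

157.1 K


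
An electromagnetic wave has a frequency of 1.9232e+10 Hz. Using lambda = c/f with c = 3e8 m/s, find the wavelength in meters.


lambda = c / f = 3.0000e+08 / 1.9232e+10 = 0.01560 m

0.01560 m


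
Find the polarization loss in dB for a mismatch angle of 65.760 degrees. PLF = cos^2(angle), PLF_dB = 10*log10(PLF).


PLF_linear = cos^2(65.760 deg) = 0.1685593
PLF_dB = 10 * log10(0.1685593) = -7.732 dB

-7.732 dB


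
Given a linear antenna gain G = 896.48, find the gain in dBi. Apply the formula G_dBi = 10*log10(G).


G_dBi = 10 * log10(896.48) = 29.53 dBi

29.53 dBi


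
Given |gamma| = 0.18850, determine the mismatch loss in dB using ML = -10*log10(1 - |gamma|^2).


ML = -10 * log10(1 - 0.18850^2) = -10 * log10(0.96446775) = 0.1571 dB

0.1571 dB


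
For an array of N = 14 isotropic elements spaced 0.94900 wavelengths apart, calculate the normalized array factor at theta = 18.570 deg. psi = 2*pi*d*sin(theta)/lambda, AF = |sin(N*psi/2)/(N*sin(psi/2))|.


psi = 2*pi*0.94900*sin(18.570 deg) = 1.898913 rad
AF = |sin(14*1.898913/2) / (14*sin(1.898913/2))| = 0.05832

0.05832


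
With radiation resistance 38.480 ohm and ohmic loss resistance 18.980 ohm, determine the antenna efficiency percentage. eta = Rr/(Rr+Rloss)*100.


eta = 38.480 / (38.480 + 18.980) * 100 = 66.97%

66.97%


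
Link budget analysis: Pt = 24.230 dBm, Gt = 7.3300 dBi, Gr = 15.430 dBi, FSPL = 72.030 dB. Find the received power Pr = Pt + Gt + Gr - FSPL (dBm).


Pr = 24.230 + 7.3300 + 15.430 - 72.030 = -25.04 dBm

-25.04 dBm


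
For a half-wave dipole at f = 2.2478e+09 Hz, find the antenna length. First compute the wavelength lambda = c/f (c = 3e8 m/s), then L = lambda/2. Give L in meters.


lambda = c / f = 3.0000e+08 / 2.2478e+09 = 0.1334638 m
L = lambda / 2 = 0.1334638 / 2 = 0.06673 m

0.06673 m


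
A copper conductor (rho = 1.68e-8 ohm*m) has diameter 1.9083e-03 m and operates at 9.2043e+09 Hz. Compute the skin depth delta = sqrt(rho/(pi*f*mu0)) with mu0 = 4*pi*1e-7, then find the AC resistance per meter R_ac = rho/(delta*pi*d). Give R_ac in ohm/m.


delta = sqrt(1.68e-8 / (pi * 9.2043e+09 * 4*pi*1e-7)) = 6.799538e-07 m
R_ac = 1.68e-8 / (6.799538e-07 * pi * 1.9083e-03) = 4.121 ohm/m

4.121 ohm/m


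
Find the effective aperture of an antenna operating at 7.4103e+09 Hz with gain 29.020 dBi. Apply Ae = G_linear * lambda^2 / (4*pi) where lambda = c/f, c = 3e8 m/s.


lambda = c / f = 3.0000e+08 / 7.4103e+09 = 0.04048419 m
G_linear = 10^(29.020/10) = 797.9947
Ae = G_linear * lambda^2 / (4*pi) = 797.9947 * 0.04048419^2 / (4*pi) = 0.1041 m^2

0.1041 m^2


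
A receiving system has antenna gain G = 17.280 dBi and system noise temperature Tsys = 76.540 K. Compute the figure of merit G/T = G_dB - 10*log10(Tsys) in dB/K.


G/T = 17.280 - 10*log10(76.540) = 17.280 - 18.83888 = -1.559 dB/K

-1.559 dB/K


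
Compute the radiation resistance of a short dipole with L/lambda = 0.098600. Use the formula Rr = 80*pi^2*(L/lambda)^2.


Rr = 80 * pi^2 * (0.098600)^2 = 80 * 9.869604 * 9.721960e-03 = 7.676 ohm

7.676 ohm


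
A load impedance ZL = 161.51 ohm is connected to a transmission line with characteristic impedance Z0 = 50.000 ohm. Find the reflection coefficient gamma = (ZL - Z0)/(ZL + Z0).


gamma = (161.51 - 50.000) / (161.51 + 50.000) = 0.5272

0.5272


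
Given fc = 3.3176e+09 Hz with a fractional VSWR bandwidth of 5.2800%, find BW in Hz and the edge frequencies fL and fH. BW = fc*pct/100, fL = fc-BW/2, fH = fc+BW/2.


BW = 3.3176e+09 * 5.2800/100 = 1.751693e+08 Hz
fL = 3.3176e+09 - 1.751693e+08/2 = 3.230e+09 Hz
fH = 3.3176e+09 + 1.751693e+08/2 = 3.405e+09 Hz

BW=1.752e+08 Hz, fL=3.230e+09 Hz, fH=3.405e+09 Hz


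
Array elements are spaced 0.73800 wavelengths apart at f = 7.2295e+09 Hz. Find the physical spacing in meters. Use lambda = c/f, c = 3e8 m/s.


lambda = c / f = 3.0000e+08 / 7.2295e+09 = 0.04149665 m
d = 0.73800 * 0.04149665 = 0.03062 m

0.03062 m


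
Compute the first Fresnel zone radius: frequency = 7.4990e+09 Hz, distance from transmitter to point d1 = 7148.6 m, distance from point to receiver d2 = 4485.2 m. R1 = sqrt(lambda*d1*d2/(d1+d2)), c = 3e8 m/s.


lambda = c / f = 3.0000e+08 / 7.4990e+09 = 0.04000533 m
R1 = sqrt(0.04000533 * 7148.6 * 4485.2 / (7148.6 + 4485.2)) = 10.50 m

10.50 m


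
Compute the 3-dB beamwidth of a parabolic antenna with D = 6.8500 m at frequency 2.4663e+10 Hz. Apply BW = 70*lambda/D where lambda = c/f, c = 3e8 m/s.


lambda = c / f = 3.0000e+08 / 2.4663e+10 = 0.01216397 m
BW = 70 * 0.01216397 / 6.8500 = 0.1243 deg

0.1243 deg


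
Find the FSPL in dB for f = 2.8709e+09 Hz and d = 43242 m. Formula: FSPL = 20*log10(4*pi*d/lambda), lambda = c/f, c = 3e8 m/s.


lambda = c / f = 3.0000e+08 / 2.8709e+09 = 0.1044968 m
FSPL = 20 * log10(4*pi*43242/0.1044968) = 134.3 dB

134.3 dB


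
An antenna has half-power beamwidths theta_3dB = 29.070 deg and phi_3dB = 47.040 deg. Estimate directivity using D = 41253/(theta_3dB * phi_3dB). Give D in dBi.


D_linear = 41253 / (29.070 * 47.040) = 30.16777
D_dBi = 10 * log10(30.16777) = 14.80 dBi

14.80 dBi


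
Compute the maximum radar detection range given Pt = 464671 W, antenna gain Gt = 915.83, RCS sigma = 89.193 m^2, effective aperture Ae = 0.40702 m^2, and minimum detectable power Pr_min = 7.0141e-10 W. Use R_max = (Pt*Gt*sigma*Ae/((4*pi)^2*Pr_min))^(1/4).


R^4 = 464671*915.83*89.193*0.40702 / ((4*pi)^2 * 7.0141e-10) = 1.394811e+17
R_max = 1.394811e+17^0.25 = 19325 m

19325 m


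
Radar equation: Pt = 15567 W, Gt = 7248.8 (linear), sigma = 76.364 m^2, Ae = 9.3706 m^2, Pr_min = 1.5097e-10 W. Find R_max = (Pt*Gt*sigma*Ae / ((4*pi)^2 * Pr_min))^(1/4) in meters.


R^4 = 15567*7248.8*76.364*9.3706 / ((4*pi)^2 * 1.5097e-10) = 3.387012e+18
R_max = 3.387012e+18^0.25 = 42900 m

42900 m


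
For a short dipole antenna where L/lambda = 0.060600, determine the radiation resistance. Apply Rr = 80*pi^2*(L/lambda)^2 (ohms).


Rr = 80 * pi^2 * (0.060600)^2 = 80 * 9.869604 * 3.672360e-03 = 2.900 ohm

2.900 ohm


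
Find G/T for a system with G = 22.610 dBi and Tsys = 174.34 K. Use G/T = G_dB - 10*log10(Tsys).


G/T = 22.610 - 10*log10(174.34) = 22.610 - 22.41397 = 0.1960 dB/K

0.1960 dB/K


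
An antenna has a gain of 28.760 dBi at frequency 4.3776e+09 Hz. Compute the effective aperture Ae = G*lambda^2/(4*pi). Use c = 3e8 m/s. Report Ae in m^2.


lambda = c / f = 3.0000e+08 / 4.3776e+09 = 0.06853070 m
G_linear = 10^(28.760/10) = 751.6229
Ae = G_linear * lambda^2 / (4*pi) = 751.6229 * 0.06853070^2 / (4*pi) = 0.2809 m^2

0.2809 m^2


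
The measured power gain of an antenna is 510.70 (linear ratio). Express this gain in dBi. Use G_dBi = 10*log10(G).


G_dBi = 10 * log10(510.70) = 27.08 dBi

27.08 dBi


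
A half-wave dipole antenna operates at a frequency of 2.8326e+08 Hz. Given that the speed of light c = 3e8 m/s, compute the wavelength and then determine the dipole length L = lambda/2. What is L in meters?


lambda = c / f = 3.0000e+08 / 2.8326e+08 = 1.059098 m
L = lambda / 2 = 1.059098 / 2 = 0.5295 m

0.5295 m


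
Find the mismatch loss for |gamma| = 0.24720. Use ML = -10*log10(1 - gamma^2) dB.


ML = -10 * log10(1 - 0.24720^2) = -10 * log10(0.93889216) = 0.2738 dB

0.2738 dB


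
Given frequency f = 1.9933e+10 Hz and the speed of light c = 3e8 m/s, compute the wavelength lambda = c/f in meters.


lambda = c / f = 3.0000e+08 / 1.9933e+10 = 0.01505 m

0.01505 m


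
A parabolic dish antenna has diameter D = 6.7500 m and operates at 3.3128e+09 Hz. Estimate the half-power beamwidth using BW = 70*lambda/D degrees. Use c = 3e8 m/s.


lambda = c / f = 3.0000e+08 / 3.3128e+09 = 0.09055784 m
BW = 70 * 0.09055784 / 6.7500 = 0.9391 deg

0.9391 deg


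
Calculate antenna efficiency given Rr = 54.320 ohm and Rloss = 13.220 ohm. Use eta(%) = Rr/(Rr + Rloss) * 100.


eta = 54.320 / (54.320 + 13.220) * 100 = 80.43%

80.43%


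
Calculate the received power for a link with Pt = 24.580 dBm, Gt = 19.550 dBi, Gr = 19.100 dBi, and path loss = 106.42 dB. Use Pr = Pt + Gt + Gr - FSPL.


Pr = 24.580 + 19.550 + 19.100 - 106.42 = -43.19 dBm

-43.19 dBm


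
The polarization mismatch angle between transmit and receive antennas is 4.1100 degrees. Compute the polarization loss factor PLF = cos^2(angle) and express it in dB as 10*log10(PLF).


PLF_linear = cos^2(4.1100 deg) = 0.9948632
PLF_dB = 10 * log10(0.9948632) = -0.02237 dB

-0.02237 dB


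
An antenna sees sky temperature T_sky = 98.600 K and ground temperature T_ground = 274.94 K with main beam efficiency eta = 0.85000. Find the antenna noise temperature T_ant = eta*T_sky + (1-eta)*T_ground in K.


T_ant = 0.85000 * 98.600 + (1 - 0.85000) * 274.94 = 125.1 K

125.1 K


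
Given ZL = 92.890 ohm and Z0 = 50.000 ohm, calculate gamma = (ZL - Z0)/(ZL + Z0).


gamma = (92.890 - 50.000) / (92.890 + 50.000) = 0.3002

0.3002


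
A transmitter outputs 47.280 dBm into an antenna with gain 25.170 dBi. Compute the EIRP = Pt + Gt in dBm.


EIRP = Pt + Gt = 47.280 + 25.170 = 72.45 dBm

72.45 dBm


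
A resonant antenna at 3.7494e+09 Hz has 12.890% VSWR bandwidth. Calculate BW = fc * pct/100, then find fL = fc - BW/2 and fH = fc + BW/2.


BW = 3.7494e+09 * 12.890/100 = 4.832977e+08 Hz
fL = 3.7494e+09 - 4.832977e+08/2 = 3.508e+09 Hz
fH = 3.7494e+09 + 4.832977e+08/2 = 3.991e+09 Hz

BW=4.833e+08 Hz, fL=3.508e+09 Hz, fH=3.991e+09 Hz


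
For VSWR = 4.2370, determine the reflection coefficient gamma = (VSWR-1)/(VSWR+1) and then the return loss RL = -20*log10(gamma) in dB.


gamma = (4.2370 - 1) / (4.2370 + 1) = 0.6181020
RL = -20 * log10(0.6181020) = 4.179 dB

4.179 dB


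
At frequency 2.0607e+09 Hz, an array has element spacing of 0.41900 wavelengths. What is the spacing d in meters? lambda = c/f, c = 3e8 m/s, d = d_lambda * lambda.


lambda = c / f = 3.0000e+08 / 2.0607e+09 = 0.1455816 m
d = 0.41900 * 0.1455816 = 0.06100 m

0.06100 m


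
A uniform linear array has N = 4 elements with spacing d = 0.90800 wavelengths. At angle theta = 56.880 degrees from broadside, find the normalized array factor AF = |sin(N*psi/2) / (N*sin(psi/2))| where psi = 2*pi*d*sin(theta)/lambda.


psi = 2*pi*0.90800*sin(56.880 deg) = 4.778208 rad
AF = |sin(4*4.778208/2) / (4*sin(4.778208/2))| = 0.04801

0.04801


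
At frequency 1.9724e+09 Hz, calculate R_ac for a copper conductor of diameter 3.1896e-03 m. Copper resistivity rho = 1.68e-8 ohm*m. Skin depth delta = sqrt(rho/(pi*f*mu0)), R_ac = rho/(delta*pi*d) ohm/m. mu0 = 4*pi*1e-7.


delta = sqrt(1.68e-8 / (pi * 1.9724e+09 * 4*pi*1e-7)) = 1.468849e-06 m
R_ac = 1.68e-8 / (1.468849e-06 * pi * 3.1896e-03) = 1.141 ohm/m

1.141 ohm/m


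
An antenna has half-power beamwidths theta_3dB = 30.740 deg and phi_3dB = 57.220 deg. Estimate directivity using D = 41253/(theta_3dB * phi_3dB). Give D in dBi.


D_linear = 41253 / (30.740 * 57.220) = 23.45329
D_dBi = 10 * log10(23.45329) = 13.70 dBi

13.70 dBi


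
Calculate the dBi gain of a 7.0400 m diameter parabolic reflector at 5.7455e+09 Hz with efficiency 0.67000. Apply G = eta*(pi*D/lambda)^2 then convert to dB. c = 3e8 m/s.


lambda = c / f = 3.0000e+08 / 5.7455e+09 = 0.05221478 m
G_linear = 0.67000 * (pi * 7.0400 / 0.05221478)^2 = 120207.9
G_dBi = 10 * log10(120207.9) = 50.80 dBi

50.80 dBi


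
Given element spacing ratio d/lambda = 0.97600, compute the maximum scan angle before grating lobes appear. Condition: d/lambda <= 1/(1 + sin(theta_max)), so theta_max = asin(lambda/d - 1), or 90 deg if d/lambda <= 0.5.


lambda/d - 1 = 1/0.97600 - 1 = 0.02459016
theta_max = asin(0.02459016) = 1.409 deg

1.409 deg


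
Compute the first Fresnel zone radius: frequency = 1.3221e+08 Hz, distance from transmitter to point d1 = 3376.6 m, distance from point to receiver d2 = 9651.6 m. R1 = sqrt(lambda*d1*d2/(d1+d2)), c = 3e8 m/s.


lambda = c / f = 3.0000e+08 / 1.3221e+08 = 2.269117 m
R1 = sqrt(2.269117 * 3376.6 * 9651.6 / (3376.6 + 9651.6)) = 75.34 m

75.34 m


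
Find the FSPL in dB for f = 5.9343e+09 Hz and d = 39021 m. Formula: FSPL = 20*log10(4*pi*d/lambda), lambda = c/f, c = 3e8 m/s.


lambda = c / f = 3.0000e+08 / 5.9343e+09 = 0.05055356 m
FSPL = 20 * log10(4*pi*39021/0.05055356) = 139.7 dB

139.7 dB


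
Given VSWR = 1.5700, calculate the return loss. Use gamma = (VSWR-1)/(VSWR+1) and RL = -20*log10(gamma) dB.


gamma = (1.5700 - 1) / (1.5700 + 1) = 0.2217899
RL = -20 * log10(0.2217899) = 13.08 dB

13.08 dB


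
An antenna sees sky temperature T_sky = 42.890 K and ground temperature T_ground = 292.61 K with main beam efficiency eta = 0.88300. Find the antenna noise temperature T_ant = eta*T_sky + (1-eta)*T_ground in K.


T_ant = 0.88300 * 42.890 + (1 - 0.88300) * 292.61 = 72.11 K

72.11 K


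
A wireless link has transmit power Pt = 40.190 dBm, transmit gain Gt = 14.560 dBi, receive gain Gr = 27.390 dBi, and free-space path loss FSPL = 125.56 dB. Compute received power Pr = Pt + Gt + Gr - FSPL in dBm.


Pr = 40.190 + 14.560 + 27.390 - 125.56 = -43.42 dBm

-43.42 dBm


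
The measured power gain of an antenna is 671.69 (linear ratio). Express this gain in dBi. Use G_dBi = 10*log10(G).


G_dBi = 10 * log10(671.69) = 28.27 dBi

28.27 dBi


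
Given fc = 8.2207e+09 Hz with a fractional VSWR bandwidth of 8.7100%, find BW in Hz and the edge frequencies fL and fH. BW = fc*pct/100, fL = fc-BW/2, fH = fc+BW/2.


BW = 8.2207e+09 * 8.7100/100 = 7.160230e+08 Hz
fL = 8.2207e+09 - 7.160230e+08/2 = 7.863e+09 Hz
fH = 8.2207e+09 + 7.160230e+08/2 = 8.579e+09 Hz

BW=7.160e+08 Hz, fL=7.863e+09 Hz, fH=8.579e+09 Hz


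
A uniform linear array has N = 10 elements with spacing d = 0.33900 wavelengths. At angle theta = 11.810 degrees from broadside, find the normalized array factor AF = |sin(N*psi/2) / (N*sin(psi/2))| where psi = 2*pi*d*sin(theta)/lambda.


psi = 2*pi*0.33900*sin(11.810 deg) = 0.4359404 rad
AF = |sin(10*0.4359404/2) / (10*sin(0.4359404/2))| = 0.3793

0.3793


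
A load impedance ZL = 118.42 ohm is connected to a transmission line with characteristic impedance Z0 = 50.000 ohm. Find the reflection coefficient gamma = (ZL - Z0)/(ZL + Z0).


gamma = (118.42 - 50.000) / (118.42 + 50.000) = 0.4062

0.4062


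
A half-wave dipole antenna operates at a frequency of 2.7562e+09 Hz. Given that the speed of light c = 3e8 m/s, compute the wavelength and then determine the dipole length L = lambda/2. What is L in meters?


lambda = c / f = 3.0000e+08 / 2.7562e+09 = 0.1088455 m
L = lambda / 2 = 0.1088455 / 2 = 0.05442 m

0.05442 m


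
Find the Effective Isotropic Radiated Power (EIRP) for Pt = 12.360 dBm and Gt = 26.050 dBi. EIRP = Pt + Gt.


EIRP = Pt + Gt = 12.360 + 26.050 = 38.41 dBm

38.41 dBm


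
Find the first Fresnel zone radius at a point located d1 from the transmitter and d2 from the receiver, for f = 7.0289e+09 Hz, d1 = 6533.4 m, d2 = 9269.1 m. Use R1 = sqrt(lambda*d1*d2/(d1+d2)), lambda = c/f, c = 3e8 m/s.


lambda = c / f = 3.0000e+08 / 7.0289e+09 = 0.04268093 m
R1 = sqrt(0.04268093 * 6533.4 * 9269.1 / (6533.4 + 9269.1)) = 12.79 m

12.79 m


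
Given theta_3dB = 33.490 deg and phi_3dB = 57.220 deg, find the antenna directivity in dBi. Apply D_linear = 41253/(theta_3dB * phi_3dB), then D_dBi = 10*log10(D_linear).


D_linear = 41253 / (33.490 * 57.220) = 21.52745
D_dBi = 10 * log10(21.52745) = 13.33 dBi

13.33 dBi


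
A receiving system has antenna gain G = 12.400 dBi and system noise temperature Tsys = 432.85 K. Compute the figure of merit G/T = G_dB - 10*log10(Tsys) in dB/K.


G/T = 12.400 - 10*log10(432.85) = 12.400 - 26.36337 = -13.96 dB/K

-13.96 dB/K
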